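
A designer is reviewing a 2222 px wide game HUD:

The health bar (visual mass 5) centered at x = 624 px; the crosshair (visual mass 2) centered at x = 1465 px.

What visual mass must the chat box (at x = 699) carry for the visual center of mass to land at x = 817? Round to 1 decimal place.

Known weights sum to 5 + 2 = 7; their moment is 5·624 + 2·1465 = 6050.
Set Σw·x/Σw = 817: (6050 + 699w) = 817·(7 + w).
Solving: w = (817·7 − 6050) / (699 − 817) = -331 / -118 ≈ 2.81.

w ≈ 2.8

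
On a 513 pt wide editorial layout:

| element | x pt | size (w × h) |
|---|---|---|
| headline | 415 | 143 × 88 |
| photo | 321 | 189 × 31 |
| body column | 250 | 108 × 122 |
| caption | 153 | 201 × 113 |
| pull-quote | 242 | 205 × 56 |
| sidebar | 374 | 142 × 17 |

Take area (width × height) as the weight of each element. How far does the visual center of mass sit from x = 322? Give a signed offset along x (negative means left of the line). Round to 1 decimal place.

≈ -64.7 pt

Areas → weights: headline 143·88 = 12584, photo 189·31 = 5859, body column 108·122 = 13176, caption 201·113 = 22713, pull-quote 205·56 = 11480, sidebar 142·17 = 2414; Σw = 68226.
x-moment: 12584·415 + 5859·321 + 13176·250 + 22713·153 + 11480·242 + 2414·374 = 17553184; centroid 17553184/68226 ≈ 257.28.
Against x = 322, that's 257.28 − 322 = -64.72.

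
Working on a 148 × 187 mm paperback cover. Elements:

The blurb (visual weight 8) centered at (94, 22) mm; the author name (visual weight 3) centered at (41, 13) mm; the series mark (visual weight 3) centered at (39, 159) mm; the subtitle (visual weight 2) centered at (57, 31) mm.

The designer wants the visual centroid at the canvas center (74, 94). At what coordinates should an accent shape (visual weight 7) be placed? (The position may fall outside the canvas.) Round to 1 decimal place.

New total weight: (8 + 3 + 3 + 2) + 7 = 23.
Along x: (1106 + 7·x) / 23 = 74 (existing moment 8·94 + 3·41 + 3·39 + 2·57 = 1106) ⇒ x = (1702 − 1106) / 7 ≈ 85.14.
Along y: (754 + 7·y) / 23 = 94 (existing moment 8·22 + 3·13 + 3·159 + 2·31 = 754) ⇒ y = (2162 − 754) / 7 ≈ 201.14.

(85.1, 201.1)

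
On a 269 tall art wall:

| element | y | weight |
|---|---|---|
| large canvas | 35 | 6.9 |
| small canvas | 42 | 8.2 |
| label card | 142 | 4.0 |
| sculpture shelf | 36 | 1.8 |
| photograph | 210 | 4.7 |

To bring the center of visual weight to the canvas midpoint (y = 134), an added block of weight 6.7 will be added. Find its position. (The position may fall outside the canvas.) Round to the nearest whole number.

y ≈ 317

New total weight: (6.9 + 8.2 + 4.0 + 1.8 + 4.7) + 6.7 = 32.3.
y: target moment 32.3×134 = 4328.2; current 6.9·35 + 8.2·42 + 4.0·142 + 1.8·36 + 4.7·210 = 2205.7; the added block supplies 2122.5, so y = 2122.5/6.7 ≈ 316.79.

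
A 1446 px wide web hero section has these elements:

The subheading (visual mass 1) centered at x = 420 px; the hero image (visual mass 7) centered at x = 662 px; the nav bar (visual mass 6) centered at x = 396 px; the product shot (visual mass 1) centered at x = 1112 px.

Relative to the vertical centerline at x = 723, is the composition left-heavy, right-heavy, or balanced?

left-heavy

Σw = 1 + 7 + 6 + 1 = 15.
x: (1·420 + 7·662 + 6·396 + 1·1112) / 15 = 8542 / 15 ≈ 569.47
Since 569.5 is left of 723, the composition reads left-heavy.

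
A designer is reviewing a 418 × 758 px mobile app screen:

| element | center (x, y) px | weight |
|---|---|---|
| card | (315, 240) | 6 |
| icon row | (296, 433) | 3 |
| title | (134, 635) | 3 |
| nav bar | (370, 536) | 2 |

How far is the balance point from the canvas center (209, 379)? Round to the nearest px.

≈ 77 px

Total weight = 6 + 3 + 3 + 2 = 14.
Σw·x = 6·315 + 3·296 + 3·134 + 2·370 = 3920, so x̄ = 3920/14 ≈ 280.00.
Σw·y = 6·240 + 3·433 + 3·635 + 2·536 = 5716, so ȳ = 5716/14 ≈ 408.29.
Relative to (209, 379): Δ = (71.00, 29.29); |Δ| = √(71.00² + 29.29²) ≈ 76.80.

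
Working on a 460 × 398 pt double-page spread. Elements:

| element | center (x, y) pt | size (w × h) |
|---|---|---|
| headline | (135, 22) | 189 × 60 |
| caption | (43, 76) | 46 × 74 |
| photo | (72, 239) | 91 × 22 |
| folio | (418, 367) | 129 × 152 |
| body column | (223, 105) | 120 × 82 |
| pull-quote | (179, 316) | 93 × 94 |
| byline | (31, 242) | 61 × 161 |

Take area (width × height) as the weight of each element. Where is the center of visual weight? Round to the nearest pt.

Areas → weights: headline 189·60 = 11340, caption 46·74 = 3404, photo 91·22 = 2002, folio 129·152 = 19608, body column 120·82 = 9840, pull-quote 93·94 = 8742, byline 61·161 = 9821; Σw = 64757.
x-moment: 11340·135 + 3404·43 + 2002·72 + 19608·418 + 9840·223 + 8742·179 + 9821·31 = 14081149; centroid 14081149/64757 ≈ 217.45.
y-moment: 11340·22 + 3404·76 + 2002·239 + 19608·367 + 9840·105 + 8742·316 + 9821·242 = 14355152; centroid 14355152/64757 ≈ 221.68.

(217, 222)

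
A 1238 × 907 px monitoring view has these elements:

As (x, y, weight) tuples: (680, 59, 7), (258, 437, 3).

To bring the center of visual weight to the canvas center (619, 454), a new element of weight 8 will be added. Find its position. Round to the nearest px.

(701, 806)

After adding the new element, total weight = 7 + 3 + 8 = 18.
x: need Σw·x = 18·619 = 11142. Existing = 7·680 + 3·258 = 5534. Remainder 5608 / 8 ≈ 701.00.
y: need Σw·y = 18·454 = 8172. Existing = 7·59 + 3·437 = 1724. Remainder 6448 / 8 ≈ 806.00.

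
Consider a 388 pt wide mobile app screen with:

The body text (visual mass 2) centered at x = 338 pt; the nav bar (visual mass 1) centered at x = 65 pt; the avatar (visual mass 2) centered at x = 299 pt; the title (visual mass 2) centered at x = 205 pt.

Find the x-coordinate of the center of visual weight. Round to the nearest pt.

Total weight = 2 + 1 + 2 + 2 = 7.
x: (2·338 + 1·65 + 2·299 + 2·205) / 7 = 1749 / 7 ≈ 249.86

x ≈ 250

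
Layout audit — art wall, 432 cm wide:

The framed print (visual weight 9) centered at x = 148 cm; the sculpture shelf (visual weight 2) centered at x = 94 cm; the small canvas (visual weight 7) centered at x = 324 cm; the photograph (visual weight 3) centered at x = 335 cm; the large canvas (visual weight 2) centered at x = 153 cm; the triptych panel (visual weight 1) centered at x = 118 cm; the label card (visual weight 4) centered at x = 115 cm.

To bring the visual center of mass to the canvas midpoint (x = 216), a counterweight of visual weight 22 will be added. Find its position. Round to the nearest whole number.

x ≈ 233

With the counterweight, Σw becomes 9 + 2 + 7 + 3 + 2 + 1 + 4 + 22 = 50.
x: need Σw·x = 50·216 = 10800. Existing = 9·148 + 2·94 + 7·324 + 3·335 + 2·153 + 1·118 + 4·115 = 5677. Remainder 5123 / 22 ≈ 232.86.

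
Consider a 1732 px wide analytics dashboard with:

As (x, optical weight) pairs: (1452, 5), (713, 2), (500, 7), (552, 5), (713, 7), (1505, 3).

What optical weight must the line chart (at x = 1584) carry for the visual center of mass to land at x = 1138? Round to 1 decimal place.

w ≈ 19.2

Fixed elements: Σw = 5 + 2 + 7 + 5 + 7 + 3 = 29, Σw·x = 5·1452 + 2·713 + 7·500 + 5·552 + 7·713 + 3·1505 = 24452.
Set Σw·x/Σw = 1138: (24452 + 1584w) = 1138·(29 + w).
Rearranging, w·(1584 − 1138) = 1138·29 − 24452 = 8550, so w ≈ 8550/446 = 19.17.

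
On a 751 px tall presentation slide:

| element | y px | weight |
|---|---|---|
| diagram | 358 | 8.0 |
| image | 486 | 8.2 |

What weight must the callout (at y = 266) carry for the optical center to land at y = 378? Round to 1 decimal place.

w ≈ 6.5

Fixed elements: Σw = 8.0 + 8.2 = 16.2, Σw·y = 8.0·358 + 8.2·486 = 6849.2.
For the centroid to hit 378: (6849.2 + w·266) / (16.2 + w) = 378.
Rearranging, w·(266 − 378) = 378·16.2 − 6849.2 = -725.6, so w ≈ -725.6/-112 = 6.48.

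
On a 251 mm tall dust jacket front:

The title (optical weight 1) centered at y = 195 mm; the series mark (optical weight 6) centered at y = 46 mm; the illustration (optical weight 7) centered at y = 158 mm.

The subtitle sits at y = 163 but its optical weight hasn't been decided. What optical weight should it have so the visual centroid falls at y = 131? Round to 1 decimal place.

Fixed elements: Σw = 1 + 6 + 7 = 14, Σw·y = 1·195 + 6·46 + 7·158 = 1577.
Balance at y = 131 requires (1577 + w·163) / (14 + w) = 131.
Rearranging, w·(163 − 131) = 131·14 − 1577 = 257, so w ≈ 257/32 = 8.03.

w ≈ 8.0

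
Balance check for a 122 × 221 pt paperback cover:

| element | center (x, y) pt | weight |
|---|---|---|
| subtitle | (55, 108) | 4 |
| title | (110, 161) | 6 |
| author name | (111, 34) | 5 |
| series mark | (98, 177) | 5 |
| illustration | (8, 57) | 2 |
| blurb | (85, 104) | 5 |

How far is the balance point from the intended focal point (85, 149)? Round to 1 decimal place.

Σw = 4 + 6 + 5 + 5 + 2 + 5 = 27.
x: (4·55 + 6·110 + 5·111 + 5·98 + 2·8 + 5·85) / 27 = 2366 / 27 ≈ 87.63
y: (4·108 + 6·161 + 5·34 + 5·177 + 2·57 + 5·104) / 27 = 3087 / 27 ≈ 114.33
Offset from (85, 149): Δx ≈ 2.63, Δy ≈ -34.67; distance = √(Δx² + Δy²) ≈ 34.77.

≈ 34.8 pt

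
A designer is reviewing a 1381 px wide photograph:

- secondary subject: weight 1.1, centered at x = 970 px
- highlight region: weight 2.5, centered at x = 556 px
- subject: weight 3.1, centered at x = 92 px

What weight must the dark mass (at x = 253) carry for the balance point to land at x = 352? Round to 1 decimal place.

Fixed elements: Σw = 1.1 + 2.5 + 3.1 = 6.7, Σw·x = 1.1·970 + 2.5·556 + 3.1·92 = 2742.2.
For the centroid to hit 352: (2742.2 + w·253) / (6.7 + w) = 352.
Solving: w = (352·6.7 − 2742.2) / (253 − 352) = -383.8 / -99 ≈ 3.88.

w ≈ 3.9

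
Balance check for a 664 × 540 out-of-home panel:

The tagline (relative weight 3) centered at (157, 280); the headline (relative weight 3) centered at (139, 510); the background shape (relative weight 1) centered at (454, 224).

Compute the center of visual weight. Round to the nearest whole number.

(192, 371)

Σw = 3 + 3 + 1 = 7.
x-moment: 3·157 + 3·139 + 1·454 = 1342; centroid 1342/7 ≈ 191.71.
y-moment: 3·280 + 3·510 + 1·224 = 2594; centroid 2594/7 ≈ 370.57.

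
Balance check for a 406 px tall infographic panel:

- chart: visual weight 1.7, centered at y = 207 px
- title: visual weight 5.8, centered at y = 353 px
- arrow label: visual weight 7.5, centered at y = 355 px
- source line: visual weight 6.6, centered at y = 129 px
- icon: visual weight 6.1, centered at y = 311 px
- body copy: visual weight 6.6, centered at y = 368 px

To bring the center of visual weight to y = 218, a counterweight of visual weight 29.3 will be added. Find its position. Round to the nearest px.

y ≈ 124

With the counterweight, Σw becomes 1.7 + 5.8 + 7.5 + 6.6 + 6.1 + 6.6 + 29.3 = 63.6.
Along y: (10239.1 + 29.3·y) / 63.6 = 218 (existing moment 1.7·207 + 5.8·353 + 7.5·355 + 6.6·129 + 6.1·311 + 6.6·368 = 10239.1) ⇒ y = (13864.8 − 10239.1) / 29.3 ≈ 123.74.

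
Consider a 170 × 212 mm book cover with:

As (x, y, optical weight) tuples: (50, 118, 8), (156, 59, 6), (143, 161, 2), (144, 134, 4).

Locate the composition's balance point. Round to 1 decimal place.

(109.9, 107.8)

Σw = 8 + 6 + 2 + 4 = 20.
x: (8·50 + 6·156 + 2·143 + 4·144) / 20 = 2198 / 20 ≈ 109.90
y: (8·118 + 6·59 + 2·161 + 4·134) / 20 = 2156 / 20 ≈ 107.80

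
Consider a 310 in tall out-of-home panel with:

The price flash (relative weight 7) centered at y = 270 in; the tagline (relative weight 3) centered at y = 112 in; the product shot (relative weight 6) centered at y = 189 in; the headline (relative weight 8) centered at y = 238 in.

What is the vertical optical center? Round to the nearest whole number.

Σw = 7 + 3 + 6 + 8 = 24.
y-moment: 7·270 + 3·112 + 6·189 + 8·238 = 5264; centroid 5264/24 ≈ 219.33.

y ≈ 219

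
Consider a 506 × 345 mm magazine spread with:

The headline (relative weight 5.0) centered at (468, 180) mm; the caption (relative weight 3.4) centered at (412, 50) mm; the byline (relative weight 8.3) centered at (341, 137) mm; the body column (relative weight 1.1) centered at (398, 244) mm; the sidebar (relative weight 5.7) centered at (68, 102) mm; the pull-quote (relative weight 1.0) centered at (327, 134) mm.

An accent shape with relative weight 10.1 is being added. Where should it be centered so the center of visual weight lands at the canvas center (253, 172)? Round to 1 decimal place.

With the accent shape, Σw becomes 5.0 + 3.4 + 8.3 + 1.1 + 5.7 + 1.0 + 10.1 = 34.6.
x: target moment 34.6×253 = 8753.8; current 5.0·468 + 3.4·412 + 8.3·341 + 1.1·398 + 5.7·68 + 1.0·327 = 7723.5; the accent shape supplies 1030.3, so x = 1030.3/10.1 ≈ 102.01.
y: target moment 34.6×172 = 5951.2; current 5.0·180 + 3.4·50 + 8.3·137 + 1.1·244 + 5.7·102 + 1.0·134 = 3190.9; the accent shape supplies 2760.3, so y = 2760.3/10.1 ≈ 273.30.

(102.0, 273.3)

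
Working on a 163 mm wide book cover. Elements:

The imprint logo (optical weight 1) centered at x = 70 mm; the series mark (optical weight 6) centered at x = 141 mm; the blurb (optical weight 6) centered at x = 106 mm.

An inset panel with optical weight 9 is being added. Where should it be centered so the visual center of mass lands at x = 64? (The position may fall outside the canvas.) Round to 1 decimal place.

With the inset panel, Σw becomes 1 + 6 + 6 + 9 = 22.
x: target moment 22×64 = 1408; current 1·70 + 6·141 + 6·106 = 1552; the inset panel supplies -144, so x = -144/9 ≈ -16.00.

x ≈ -16.0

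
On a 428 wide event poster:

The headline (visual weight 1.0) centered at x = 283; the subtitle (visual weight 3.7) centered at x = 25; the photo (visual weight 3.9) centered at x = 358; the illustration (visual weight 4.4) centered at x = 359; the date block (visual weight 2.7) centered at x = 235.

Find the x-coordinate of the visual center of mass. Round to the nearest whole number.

x ≈ 254

Total weight = 1.0 + 3.7 + 3.9 + 4.4 + 2.7 = 15.7.
x-moment: 1.0·283 + 3.7·25 + 3.9·358 + 4.4·359 + 2.7·235 = 3985.8; centroid 3985.8/15.7 ≈ 253.87.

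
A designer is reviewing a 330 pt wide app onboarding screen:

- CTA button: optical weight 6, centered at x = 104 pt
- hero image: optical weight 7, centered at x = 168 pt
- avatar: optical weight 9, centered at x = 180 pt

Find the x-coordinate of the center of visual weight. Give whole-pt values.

Total weight = 6 + 7 + 9 = 22.
x: (6·104 + 7·168 + 9·180) / 22 = 3420 / 22 ≈ 155.45

x ≈ 155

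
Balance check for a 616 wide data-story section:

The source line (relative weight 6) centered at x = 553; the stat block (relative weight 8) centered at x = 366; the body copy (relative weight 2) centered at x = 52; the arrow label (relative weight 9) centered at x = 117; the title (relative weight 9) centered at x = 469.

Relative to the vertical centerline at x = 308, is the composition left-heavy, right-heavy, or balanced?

right-heavy

Total weight = 6 + 8 + 2 + 9 + 9 = 34.
x: (6·553 + 8·366 + 2·52 + 9·117 + 9·469) / 34 = 11624 / 34 ≈ 341.88
Since 341.9 is right of 308, the composition reads right-heavy.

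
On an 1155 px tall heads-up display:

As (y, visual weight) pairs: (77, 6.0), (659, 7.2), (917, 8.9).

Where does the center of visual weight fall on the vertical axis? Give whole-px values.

Σw = 6.0 + 7.2 + 8.9 = 22.1.
y-moment: 6.0·77 + 7.2·659 + 8.9·917 = 13368.1; centroid 13368.1/22.1 ≈ 604.89.

y ≈ 605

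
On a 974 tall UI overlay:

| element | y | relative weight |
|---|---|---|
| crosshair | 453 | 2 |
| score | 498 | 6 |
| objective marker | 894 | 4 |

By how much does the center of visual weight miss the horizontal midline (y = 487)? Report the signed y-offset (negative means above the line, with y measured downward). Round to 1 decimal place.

Weights sum to 2 + 6 + 4 = 12.
y: (2·453 + 6·498 + 4·894) / 12 = 7470 / 12 ≈ 622.50
Offset from y = 487: 622.50 − 487 ≈ 135.50.

≈ 135.5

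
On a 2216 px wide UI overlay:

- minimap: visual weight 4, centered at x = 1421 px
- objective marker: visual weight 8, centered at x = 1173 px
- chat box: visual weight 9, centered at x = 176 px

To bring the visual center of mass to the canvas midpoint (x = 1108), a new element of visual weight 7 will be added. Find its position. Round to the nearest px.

After adding the new element, total weight = 4 + 8 + 9 + 7 = 28.
Along x: (16652 + 7·x) / 28 = 1108 (existing moment 4·1421 + 8·1173 + 9·176 = 16652) ⇒ x = (31024 − 16652) / 7 ≈ 2053.14.

x ≈ 2053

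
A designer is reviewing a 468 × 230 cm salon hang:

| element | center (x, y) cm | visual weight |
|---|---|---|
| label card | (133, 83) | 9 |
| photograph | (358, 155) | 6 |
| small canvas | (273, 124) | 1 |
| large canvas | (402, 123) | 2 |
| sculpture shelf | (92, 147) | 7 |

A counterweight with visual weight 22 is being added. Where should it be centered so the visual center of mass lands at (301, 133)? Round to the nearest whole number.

(413, 144)

After adding the counterweight, total weight = 9 + 6 + 1 + 2 + 7 + 22 = 47.
x: target moment 47×301 = 14147; current 9·133 + 6·358 + 1·273 + 2·402 + 7·92 = 5066; the counterweight supplies 9081, so x = 9081/22 ≈ 412.77.
y: target moment 47×133 = 6251; current 9·83 + 6·155 + 1·124 + 2·123 + 7·147 = 3076; the counterweight supplies 3175, so y = 3175/22 ≈ 144.32.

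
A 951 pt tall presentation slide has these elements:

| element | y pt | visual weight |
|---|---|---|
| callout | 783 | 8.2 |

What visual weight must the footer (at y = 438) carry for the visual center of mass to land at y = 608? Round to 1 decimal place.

w ≈ 8.4

Known: weight 8.2 with moment 8.2·783 = 6420.6.
Set Σw·y/Σw = 608: (6420.6 + 438w) = 608·(8.2 + w).
So w = (608·8.2 − 6420.6)/(438 − 608) = -1435.0/-170 ≈ 8.44.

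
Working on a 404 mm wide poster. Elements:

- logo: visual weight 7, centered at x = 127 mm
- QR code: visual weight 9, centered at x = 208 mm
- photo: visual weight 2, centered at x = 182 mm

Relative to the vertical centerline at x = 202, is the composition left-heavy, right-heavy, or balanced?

Weights sum to 7 + 9 + 2 = 18.
Σw·x = 7·127 + 9·208 + 2·182 = 3125, so x̄ = 3125/18 ≈ 173.61.
173.6 lies left of the midline 202, so the layout is left-heavy.

left-heavy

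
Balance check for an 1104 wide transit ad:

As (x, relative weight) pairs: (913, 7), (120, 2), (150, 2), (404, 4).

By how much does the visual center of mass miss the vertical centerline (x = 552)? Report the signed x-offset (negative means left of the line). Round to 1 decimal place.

≈ 17.8

Total weight = 7 + 2 + 2 + 4 = 15.
Σw·x = 7·913 + 2·120 + 2·150 + 4·404 = 8547, so x̄ = 8547/15 ≈ 569.80.
Difference: 569.80 − 552 ≈ 17.80.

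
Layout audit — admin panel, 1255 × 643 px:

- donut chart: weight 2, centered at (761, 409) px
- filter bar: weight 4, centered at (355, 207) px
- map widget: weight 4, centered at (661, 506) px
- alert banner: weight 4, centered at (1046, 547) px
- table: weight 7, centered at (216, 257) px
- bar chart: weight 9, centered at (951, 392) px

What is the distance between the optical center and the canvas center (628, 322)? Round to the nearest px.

Weights sum to 2 + 4 + 4 + 4 + 7 + 9 = 30.
x: moment 19841 / weight 30 ≈ 661.37
y: moment 11185 / weight 30 ≈ 372.83
Relative to (628, 322): Δ = (33.37, 50.83); |Δ| = √(33.37² + 50.83²) ≈ 60.81.

≈ 61 px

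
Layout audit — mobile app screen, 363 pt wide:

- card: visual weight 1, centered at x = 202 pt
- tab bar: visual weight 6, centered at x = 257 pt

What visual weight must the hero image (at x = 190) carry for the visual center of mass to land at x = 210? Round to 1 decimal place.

w ≈ 13.7

Known weights sum to 1 + 6 = 7; their moment is 1·202 + 6·257 = 1744.
Set Σw·x/Σw = 210: (1744 + 190w) = 210·(7 + w).
So w = (210·7 − 1744)/(190 − 210) = -274/-20 ≈ 13.70.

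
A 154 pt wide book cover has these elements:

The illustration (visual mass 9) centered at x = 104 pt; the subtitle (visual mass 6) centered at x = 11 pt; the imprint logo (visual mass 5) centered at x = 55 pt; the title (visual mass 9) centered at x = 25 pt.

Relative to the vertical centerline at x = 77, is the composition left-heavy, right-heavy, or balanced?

Weights sum to 9 + 6 + 5 + 9 = 29.
Σw·x = 9·104 + 6·11 + 5·55 + 9·25 = 1502, so x̄ = 1502/29 ≈ 51.79.
Since 51.8 is left of 77, the composition reads left-heavy.

left-heavy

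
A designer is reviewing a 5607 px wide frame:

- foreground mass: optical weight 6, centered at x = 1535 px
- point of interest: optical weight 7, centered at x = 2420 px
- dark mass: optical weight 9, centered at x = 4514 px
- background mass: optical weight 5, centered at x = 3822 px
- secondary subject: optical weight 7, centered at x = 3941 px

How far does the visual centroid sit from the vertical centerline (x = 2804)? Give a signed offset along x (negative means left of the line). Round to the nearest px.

≈ 533 px

Σw = 6 + 7 + 9 + 5 + 7 = 34.
x: (6·1535 + 7·2420 + 9·4514 + 5·3822 + 7·3941) / 34 = 113473 / 34 ≈ 3337.44
Difference: 3337.44 − 2804 ≈ 533.44.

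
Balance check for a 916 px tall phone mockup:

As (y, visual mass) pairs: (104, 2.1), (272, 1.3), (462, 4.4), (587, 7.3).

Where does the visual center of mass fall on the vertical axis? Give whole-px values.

y ≈ 456

Total weight = 2.1 + 1.3 + 4.4 + 7.3 = 15.1.
Σw·y = 2.1·104 + 1.3·272 + 4.4·462 + 7.3·587 = 6889.9, so ȳ = 6889.9/15.1 ≈ 456.28.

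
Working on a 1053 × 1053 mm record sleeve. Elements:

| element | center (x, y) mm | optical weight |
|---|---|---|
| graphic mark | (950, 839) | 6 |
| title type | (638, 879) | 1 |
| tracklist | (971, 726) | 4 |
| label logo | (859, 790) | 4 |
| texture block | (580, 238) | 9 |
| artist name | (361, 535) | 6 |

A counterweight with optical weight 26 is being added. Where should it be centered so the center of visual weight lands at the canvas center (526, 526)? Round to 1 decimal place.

(323.5, 466.4)

New total weight: (6 + 1 + 4 + 4 + 9 + 6) + 26 = 56.
Along x: (21044 + 26·x) / 56 = 526 (existing moment 6·950 + 1·638 + 4·971 + 4·859 + 9·580 + 6·361 = 21044) ⇒ x = (29456 − 21044) / 26 ≈ 323.54.
Along y: (17329 + 26·y) / 56 = 526 (existing moment 6·839 + 1·879 + 4·726 + 4·790 + 9·238 + 6·535 = 17329) ⇒ y = (29456 − 17329) / 26 ≈ 466.42.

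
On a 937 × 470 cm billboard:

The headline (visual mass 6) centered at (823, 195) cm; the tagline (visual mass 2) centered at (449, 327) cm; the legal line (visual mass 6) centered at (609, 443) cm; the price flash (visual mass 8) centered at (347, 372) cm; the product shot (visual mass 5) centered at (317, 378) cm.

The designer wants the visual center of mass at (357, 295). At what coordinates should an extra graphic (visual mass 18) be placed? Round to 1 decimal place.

With the extra graphic, Σw becomes 6 + 2 + 6 + 8 + 5 + 18 = 45.
Along x: (13851 + 18·x) / 45 = 357 (existing moment 6·823 + 2·449 + 6·609 + 8·347 + 5·317 = 13851) ⇒ x = (16065 − 13851) / 18 ≈ 123.00.
Along y: (9348 + 18·y) / 45 = 295 (existing moment 6·195 + 2·327 + 6·443 + 8·372 + 5·378 = 9348) ⇒ y = (13275 − 9348) / 18 ≈ 218.17.

(123.0, 218.2)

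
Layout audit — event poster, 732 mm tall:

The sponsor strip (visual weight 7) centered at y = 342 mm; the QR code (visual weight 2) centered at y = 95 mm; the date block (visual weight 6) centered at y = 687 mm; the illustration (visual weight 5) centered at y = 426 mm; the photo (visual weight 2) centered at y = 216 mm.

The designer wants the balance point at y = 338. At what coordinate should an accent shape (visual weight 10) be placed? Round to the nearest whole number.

y ≈ 155

With the accent shape, Σw becomes 7 + 2 + 6 + 5 + 2 + 10 = 32.
y: target moment 32×338 = 10816; current 7·342 + 2·95 + 6·687 + 5·426 + 2·216 = 9268; the accent shape supplies 1548, so y = 1548/10 ≈ 154.80.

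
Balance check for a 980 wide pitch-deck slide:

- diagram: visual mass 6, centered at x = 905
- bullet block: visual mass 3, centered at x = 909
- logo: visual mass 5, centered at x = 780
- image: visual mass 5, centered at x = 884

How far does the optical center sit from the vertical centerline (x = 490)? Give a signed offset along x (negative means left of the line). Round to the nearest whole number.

≈ 377

Weights sum to 6 + 3 + 5 + 5 = 19.
x: (6·905 + 3·909 + 5·780 + 5·884) / 19 = 16477 / 19 ≈ 867.21
Offset from x = 490: 867.21 − 490 ≈ 377.21.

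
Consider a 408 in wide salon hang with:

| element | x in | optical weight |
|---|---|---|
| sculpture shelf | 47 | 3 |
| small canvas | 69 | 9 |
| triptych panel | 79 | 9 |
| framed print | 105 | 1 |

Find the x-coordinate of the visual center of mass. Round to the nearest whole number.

Σw = 3 + 9 + 9 + 1 = 22.
x: (3·47 + 9·69 + 9·79 + 1·105) / 22 = 1578 / 22 ≈ 71.73

x ≈ 72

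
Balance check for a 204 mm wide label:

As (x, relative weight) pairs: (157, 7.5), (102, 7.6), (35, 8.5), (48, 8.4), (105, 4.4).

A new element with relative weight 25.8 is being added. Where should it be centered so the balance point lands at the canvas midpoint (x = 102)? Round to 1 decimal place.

New total weight: (7.5 + 7.6 + 8.5 + 8.4 + 4.4) + 25.8 = 62.2.
x: target moment 62.2×102 = 6344.4; current 7.5·157 + 7.6·102 + 8.5·35 + 8.4·48 + 4.4·105 = 3115.4; the new element supplies 3229.0, so x = 3229.0/25.8 ≈ 125.16.

x ≈ 125.2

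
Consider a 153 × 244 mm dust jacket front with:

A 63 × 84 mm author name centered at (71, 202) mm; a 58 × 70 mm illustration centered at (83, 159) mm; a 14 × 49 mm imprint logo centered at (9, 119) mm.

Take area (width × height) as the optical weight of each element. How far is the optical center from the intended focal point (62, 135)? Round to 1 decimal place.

≈ 45.0 mm

Areas: author name 63·84 = 5292, illustration 58·70 = 4060, imprint logo 14·49 = 686. Total weight = 10038.
x-moment: 5292·71 + 4060·83 + 686·9 = 718886; centroid 718886/10038 ≈ 71.62.
y-moment: 5292·202 + 4060·159 + 686·119 = 1796158; centroid 1796158/10038 ≈ 178.94.
Relative to (62, 135): Δ = (9.62, 43.94); |Δ| = √(9.62² + 43.94²) ≈ 44.98.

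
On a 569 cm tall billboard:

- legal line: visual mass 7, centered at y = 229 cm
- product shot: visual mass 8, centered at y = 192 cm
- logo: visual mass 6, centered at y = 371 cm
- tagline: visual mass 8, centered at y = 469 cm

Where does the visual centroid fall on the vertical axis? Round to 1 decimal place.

y ≈ 314.4

Total weight = 7 + 8 + 6 + 8 = 29.
y: (7·229 + 8·192 + 6·371 + 8·469) / 29 = 9117 / 29 ≈ 314.38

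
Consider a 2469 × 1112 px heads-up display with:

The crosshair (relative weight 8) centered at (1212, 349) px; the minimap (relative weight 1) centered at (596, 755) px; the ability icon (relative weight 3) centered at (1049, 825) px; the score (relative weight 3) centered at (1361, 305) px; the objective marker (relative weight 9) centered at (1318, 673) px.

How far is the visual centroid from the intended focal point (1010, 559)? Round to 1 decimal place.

≈ 215.1 px

Total weight = 8 + 1 + 3 + 3 + 9 = 24.
x-moment: 8·1212 + 1·596 + 3·1049 + 3·1361 + 9·1318 = 29384; centroid 29384/24 ≈ 1224.33.
y-moment: 8·349 + 1·755 + 3·825 + 3·305 + 9·673 = 12994; centroid 12994/24 ≈ 541.42.
From (1010, 559): dx = 214.33, dy = -17.58, so the distance is √(dx²+dy²) ≈ 215.05.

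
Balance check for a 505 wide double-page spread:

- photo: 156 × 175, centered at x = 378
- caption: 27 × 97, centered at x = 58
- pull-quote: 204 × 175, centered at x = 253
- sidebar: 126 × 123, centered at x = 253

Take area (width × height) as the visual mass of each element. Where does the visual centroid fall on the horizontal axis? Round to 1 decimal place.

x ≈ 288.8

Areas → weights: photo 156·175 = 27300, caption 27·97 = 2619, pull-quote 204·175 = 35700, sidebar 126·123 = 15498; Σw = 81117.
Σw·x = 27300·378 + 2619·58 + 35700·253 + 15498·253 = 23424396, so x̄ = 23424396/81117 ≈ 288.77.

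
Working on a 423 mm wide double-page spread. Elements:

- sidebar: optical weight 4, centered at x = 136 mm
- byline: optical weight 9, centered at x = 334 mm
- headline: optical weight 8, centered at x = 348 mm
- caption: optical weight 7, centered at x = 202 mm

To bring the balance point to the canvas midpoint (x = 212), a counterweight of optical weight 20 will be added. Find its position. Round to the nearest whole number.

x ≈ 121

After adding the counterweight, total weight = 4 + 9 + 8 + 7 + 20 = 48.
Along x: (7748 + 20·x) / 48 = 212 (existing moment 4·136 + 9·334 + 8·348 + 7·202 = 7748) ⇒ x = (10176 − 7748) / 20 ≈ 121.40.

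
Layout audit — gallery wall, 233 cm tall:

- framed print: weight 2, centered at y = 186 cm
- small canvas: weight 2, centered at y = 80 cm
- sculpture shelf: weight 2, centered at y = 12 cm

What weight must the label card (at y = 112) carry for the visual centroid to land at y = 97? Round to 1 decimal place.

w ≈ 1.7

Existing Σw = 6 (2 + 2 + 2); existing moment 2·186 + 2·80 + 2·12 = 556.
For the centroid to hit 97: (556 + w·112) / (6 + w) = 97.
Solving: w = (97·6 − 556) / (112 − 97) = 26 / 15 ≈ 1.73.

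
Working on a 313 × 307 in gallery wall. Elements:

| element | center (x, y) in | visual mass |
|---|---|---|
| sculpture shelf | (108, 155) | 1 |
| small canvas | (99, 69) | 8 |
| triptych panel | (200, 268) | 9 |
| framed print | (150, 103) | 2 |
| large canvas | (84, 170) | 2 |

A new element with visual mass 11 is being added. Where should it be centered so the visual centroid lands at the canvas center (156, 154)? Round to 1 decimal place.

(180.0, 128.8)

New total weight: (1 + 8 + 9 + 2 + 2) + 11 = 33.
x: need Σw·x = 33·156 = 5148. Existing = 1·108 + 8·99 + 9·200 + 2·150 + 2·84 = 3168. Remainder 1980 / 11 ≈ 180.00.
y: need Σw·y = 33·154 = 5082. Existing = 1·155 + 8·69 + 9·268 + 2·103 + 2·170 = 3665. Remainder 1417 / 11 ≈ 128.82.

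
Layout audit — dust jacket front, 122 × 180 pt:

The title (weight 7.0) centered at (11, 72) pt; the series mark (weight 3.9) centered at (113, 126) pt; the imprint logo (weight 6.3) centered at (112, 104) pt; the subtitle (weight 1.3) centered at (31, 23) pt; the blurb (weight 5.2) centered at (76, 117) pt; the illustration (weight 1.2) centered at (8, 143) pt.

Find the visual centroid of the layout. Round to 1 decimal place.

Σw = 7.0 + 3.9 + 6.3 + 1.3 + 5.2 + 1.2 = 24.9.
Σw·x = 1668.4; x̄ = 1668.4/24.9 ≈ 67.00.
Σw·y = 2460.5; ȳ = 2460.5/24.9 ≈ 98.82.

(67.0, 98.8)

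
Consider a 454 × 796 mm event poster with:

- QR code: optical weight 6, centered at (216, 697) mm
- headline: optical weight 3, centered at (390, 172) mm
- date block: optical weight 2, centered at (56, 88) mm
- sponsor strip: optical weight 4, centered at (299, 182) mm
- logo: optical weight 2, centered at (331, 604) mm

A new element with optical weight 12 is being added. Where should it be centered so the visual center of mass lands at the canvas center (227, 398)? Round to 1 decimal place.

With the new element, Σw becomes 6 + 3 + 2 + 4 + 2 + 12 = 29.
x: target moment 29×227 = 6583; current 6·216 + 3·390 + 2·56 + 4·299 + 2·331 = 4436; the new element supplies 2147, so x = 2147/12 ≈ 178.92.
y: target moment 29×398 = 11542; current 6·697 + 3·172 + 2·88 + 4·182 + 2·604 = 6810; the new element supplies 4732, so y = 4732/12 ≈ 394.33.

(178.9, 394.3)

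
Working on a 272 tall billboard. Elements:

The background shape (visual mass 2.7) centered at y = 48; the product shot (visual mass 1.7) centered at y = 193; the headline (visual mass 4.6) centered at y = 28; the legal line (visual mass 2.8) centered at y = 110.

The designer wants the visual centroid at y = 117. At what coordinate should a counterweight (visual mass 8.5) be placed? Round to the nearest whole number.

y ≈ 174

New total weight: (2.7 + 1.7 + 4.6 + 2.8) + 8.5 = 20.3.
y: target moment 20.3×117 = 2375.1; current 2.7·48 + 1.7·193 + 4.6·28 + 2.8·110 = 894.5; the counterweight supplies 1480.6, so y = 1480.6/8.5 ≈ 174.19.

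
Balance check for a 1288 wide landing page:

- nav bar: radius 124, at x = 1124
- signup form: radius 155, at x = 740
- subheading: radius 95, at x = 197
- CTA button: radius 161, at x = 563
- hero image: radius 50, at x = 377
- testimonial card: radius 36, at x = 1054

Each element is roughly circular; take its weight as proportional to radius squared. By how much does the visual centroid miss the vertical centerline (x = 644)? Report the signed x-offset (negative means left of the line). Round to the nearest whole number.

≈ 44

Weights ∝ r²: nav bar 124² = 15376, signup form 155² = 24025, subheading 95² = 9025, CTA button 161² = 25921, hero image 50² = 2500, testimonial card 36² = 1296; Σw = 78143.
Σw·x = 53741056; x̄ = 53741056/78143 ≈ 687.73.
Offset from x = 644: 687.73 − 644 ≈ 43.73.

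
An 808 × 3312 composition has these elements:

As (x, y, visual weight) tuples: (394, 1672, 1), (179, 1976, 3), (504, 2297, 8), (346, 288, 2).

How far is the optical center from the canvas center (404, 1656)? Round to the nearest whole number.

Weights sum to 1 + 3 + 8 + 2 = 14.
x: (1·394 + 3·179 + 8·504 + 2·346) / 14 = 5655 / 14 ≈ 403.93
y: (1·1672 + 3·1976 + 8·2297 + 2·288) / 14 = 26552 / 14 ≈ 1896.57
Offset from (404, 1656): Δx ≈ -0.07, Δy ≈ 240.57; distance = √(Δx² + Δy²) ≈ 240.57.

≈ 241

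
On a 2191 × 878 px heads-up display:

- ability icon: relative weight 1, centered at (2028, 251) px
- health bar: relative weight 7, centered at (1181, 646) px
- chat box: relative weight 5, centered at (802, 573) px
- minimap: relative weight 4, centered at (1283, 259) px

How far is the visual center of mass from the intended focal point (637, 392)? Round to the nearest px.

≈ 520 px

Σw = 1 + 7 + 5 + 4 = 17.
Σw·x = 1·2028 + 7·1181 + 5·802 + 4·1283 = 19437, so x̄ = 19437/17 ≈ 1143.35.
Σw·y = 1·251 + 7·646 + 5·573 + 4·259 = 8674, so ȳ = 8674/17 ≈ 510.24.
Offset from (637, 392): Δx ≈ 506.35, Δy ≈ 118.24; distance = √(Δx² + Δy²) ≈ 519.97.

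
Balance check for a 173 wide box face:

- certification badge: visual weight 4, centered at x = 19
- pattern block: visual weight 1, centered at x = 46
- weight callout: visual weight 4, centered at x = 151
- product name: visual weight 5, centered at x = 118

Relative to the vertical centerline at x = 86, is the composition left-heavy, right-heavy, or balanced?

right-heavy

Total weight = 4 + 1 + 4 + 5 = 14.
x: (4·19 + 1·46 + 4·151 + 5·118) / 14 = 1316 / 14 ≈ 94.00
94.0 vs midline 86 → right-heavy.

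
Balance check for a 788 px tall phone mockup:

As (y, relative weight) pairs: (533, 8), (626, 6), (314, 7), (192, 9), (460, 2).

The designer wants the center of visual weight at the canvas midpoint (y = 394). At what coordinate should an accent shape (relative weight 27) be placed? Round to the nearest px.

y ≈ 384

New total weight: (8 + 6 + 7 + 9 + 2) + 27 = 59.
y: target moment 59×394 = 23246; current 8·533 + 6·626 + 7·314 + 9·192 + 2·460 = 12866; the accent shape supplies 10380, so y = 10380/27 ≈ 384.44.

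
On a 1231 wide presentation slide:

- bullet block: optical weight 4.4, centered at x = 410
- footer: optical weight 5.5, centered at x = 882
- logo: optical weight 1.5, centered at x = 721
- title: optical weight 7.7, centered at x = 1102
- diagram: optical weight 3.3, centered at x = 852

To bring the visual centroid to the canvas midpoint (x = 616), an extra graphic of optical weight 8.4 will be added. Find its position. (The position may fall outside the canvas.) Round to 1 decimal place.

With the extra graphic, Σw becomes 4.4 + 5.5 + 1.5 + 7.7 + 3.3 + 8.4 = 30.8.
Along x: (19033.5 + 8.4·x) / 30.8 = 616 (existing moment 4.4·410 + 5.5·882 + 1.5·721 + 7.7·1102 + 3.3·852 = 19033.5) ⇒ x = (18972.8 − 19033.5) / 8.4 ≈ -7.23.

x ≈ -7.2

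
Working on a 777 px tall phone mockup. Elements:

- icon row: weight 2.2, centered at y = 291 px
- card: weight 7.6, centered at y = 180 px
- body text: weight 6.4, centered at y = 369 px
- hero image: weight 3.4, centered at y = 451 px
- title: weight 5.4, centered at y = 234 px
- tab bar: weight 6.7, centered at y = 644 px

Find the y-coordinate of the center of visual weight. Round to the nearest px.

y ≈ 362

Σw = 2.2 + 7.6 + 6.4 + 3.4 + 5.4 + 6.7 = 31.7.
Σw·y = 11481.6; ȳ = 11481.6/31.7 ≈ 362.20.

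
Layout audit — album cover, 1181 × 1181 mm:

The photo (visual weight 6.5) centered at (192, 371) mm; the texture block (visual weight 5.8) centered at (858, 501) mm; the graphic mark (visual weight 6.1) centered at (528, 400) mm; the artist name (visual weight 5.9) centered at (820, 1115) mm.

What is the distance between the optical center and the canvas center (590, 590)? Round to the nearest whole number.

Total weight = 6.5 + 5.8 + 6.1 + 5.9 = 24.3.
x-moment: 6.5·192 + 5.8·858 + 6.1·528 + 5.9·820 = 14283.2; centroid 14283.2/24.3 ≈ 587.79.
y-moment: 6.5·371 + 5.8·501 + 6.1·400 + 5.9·1115 = 14335.8; centroid 14335.8/24.3 ≈ 589.95.
From (590, 590): dx = -2.21, dy = -0.05, so the distance is √(dx²+dy²) ≈ 2.21.

≈ 2 mm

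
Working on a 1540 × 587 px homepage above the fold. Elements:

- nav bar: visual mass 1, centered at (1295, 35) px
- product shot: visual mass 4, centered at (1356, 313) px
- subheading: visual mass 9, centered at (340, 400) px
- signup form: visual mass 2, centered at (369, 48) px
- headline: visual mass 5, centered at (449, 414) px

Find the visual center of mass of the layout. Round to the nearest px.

Total weight = 1 + 4 + 9 + 2 + 5 = 21.
x-moment: 1·1295 + 4·1356 + 9·340 + 2·369 + 5·449 = 12762; centroid 12762/21 ≈ 607.71.
y-moment: 1·35 + 4·313 + 9·400 + 2·48 + 5·414 = 7053; centroid 7053/21 ≈ 335.86.

(608, 336)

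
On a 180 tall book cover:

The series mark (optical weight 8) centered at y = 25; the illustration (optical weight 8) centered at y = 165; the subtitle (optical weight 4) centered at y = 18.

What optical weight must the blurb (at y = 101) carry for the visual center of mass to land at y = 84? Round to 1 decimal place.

w ≈ 5.2

Fixed elements: Σw = 8 + 8 + 4 = 20, Σw·y = 8·25 + 8·165 + 4·18 = 1592.
Balance at y = 84 requires (1592 + w·101) / (20 + w) = 84.
So w = (84·20 − 1592)/(101 − 84) = 88/17 ≈ 5.18.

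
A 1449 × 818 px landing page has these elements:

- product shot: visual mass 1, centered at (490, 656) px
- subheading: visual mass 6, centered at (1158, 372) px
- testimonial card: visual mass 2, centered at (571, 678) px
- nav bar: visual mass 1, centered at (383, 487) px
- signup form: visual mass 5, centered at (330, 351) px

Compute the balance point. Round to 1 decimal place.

Total weight = 1 + 6 + 2 + 1 + 5 = 15.
Σw·x = 1·490 + 6·1158 + 2·571 + 1·383 + 5·330 = 10613, so x̄ = 10613/15 ≈ 707.53.
Σw·y = 1·656 + 6·372 + 2·678 + 1·487 + 5·351 = 6486, so ȳ = 6486/15 ≈ 432.40.

(707.5, 432.4)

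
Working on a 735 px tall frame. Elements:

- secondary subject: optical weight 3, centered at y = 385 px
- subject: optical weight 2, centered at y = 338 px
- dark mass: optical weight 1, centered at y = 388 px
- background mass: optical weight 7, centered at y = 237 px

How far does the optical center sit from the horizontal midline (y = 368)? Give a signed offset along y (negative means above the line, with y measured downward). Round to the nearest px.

Total weight = 3 + 2 + 1 + 7 = 13.
y-moment: 3·385 + 2·338 + 1·388 + 7·237 = 3878; centroid 3878/13 ≈ 298.31.
Difference: 298.31 − 368 ≈ -69.69.

≈ -70 px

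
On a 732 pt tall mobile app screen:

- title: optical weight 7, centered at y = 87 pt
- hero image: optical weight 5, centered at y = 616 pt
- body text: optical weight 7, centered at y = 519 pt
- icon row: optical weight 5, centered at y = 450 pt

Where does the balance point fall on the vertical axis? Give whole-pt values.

y ≈ 399

Total weight = 7 + 5 + 7 + 5 = 24.
Σw·y = 7·87 + 5·616 + 7·519 + 5·450 = 9572, so ȳ = 9572/24 ≈ 398.83.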